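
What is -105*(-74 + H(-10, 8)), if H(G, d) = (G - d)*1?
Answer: 9660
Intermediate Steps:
H(G, d) = G - d
-105*(-74 + H(-10, 8)) = -105*(-74 + (-10 - 1*8)) = -105*(-74 + (-10 - 8)) = -105*(-74 - 18) = -105*(-92) = 9660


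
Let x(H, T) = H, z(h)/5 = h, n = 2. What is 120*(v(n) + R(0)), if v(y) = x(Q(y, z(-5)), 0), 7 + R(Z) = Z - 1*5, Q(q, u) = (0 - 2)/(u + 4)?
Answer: -10000/7 ≈ -1428.6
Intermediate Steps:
z(h) = 5*h
Q(q, u) = -2/(4 + u)
R(Z) = -12 + Z (R(Z) = -7 + (Z - 1*5) = -7 + (Z - 5) = -7 + (-5 + Z) = -12 + Z)
v(y) = 2/21 (v(y) = -2/(4 + 5*(-5)) = -2/(4 - 25) = -2/(-21) = -2*(-1/21) = 2/21)
120*(v(n) + R(0)) = 120*(2/21 + (-12 + 0)) = 120*(2/21 - 12) = 120*(-250/21) = -10000/7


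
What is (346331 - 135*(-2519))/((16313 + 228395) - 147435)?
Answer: 686396/97273 ≈ 7.0564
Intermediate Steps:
(346331 - 135*(-2519))/((16313 + 228395) - 147435) = (346331 + 340065)/(244708 - 147435) = 686396/97273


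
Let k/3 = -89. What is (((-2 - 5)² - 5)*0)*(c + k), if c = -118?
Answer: 0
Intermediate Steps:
k = -267 (k = 3*(-89) = -267)
(((-2 - 5)² - 5)*0)*(c + k) = (((-2 - 5)² - 5)*0)*(-118 - 267) = (((-7)² - 5)*0)*(-385) = ((49 - 5)*0)*(-385) = (44*0)*(-385) = 0*(-385) = 0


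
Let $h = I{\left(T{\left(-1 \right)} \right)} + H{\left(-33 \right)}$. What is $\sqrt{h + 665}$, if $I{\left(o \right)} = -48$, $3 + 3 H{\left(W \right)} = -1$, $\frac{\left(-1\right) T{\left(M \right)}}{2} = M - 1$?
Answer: $\frac{\sqrt{5541}}{3} \approx 24.813$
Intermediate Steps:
$T{\left(M \right)} = 2 - 2 M$ ($T{\left(M \right)} = - 2 \left(M - 1\right) = - 2 \left(-1 + M\right) = 2 - 2 M$)
$H{\left(W \right)} = - \frac{4}{3}$ ($H{\left(W \right)} = -1 + \frac{1}{3} \left(-1\right) = -1 - \frac{1}{3} = - \frac{4}{3}$)
$h = - \frac{148}{3}$ ($h = -48 - \frac{4}{3} = - \frac{148}{3} \approx -49.333$)
$\sqrt{h + 665} = \sqrt{- \frac{148}{3} + 665} = \sqrt{\frac{1847}{3}} = \frac{\sqrt{5541}}{3}$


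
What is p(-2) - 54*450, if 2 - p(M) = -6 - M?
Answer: -24294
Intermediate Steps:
p(M) = 8 + M (p(M) = 2 - (-6 - M) = 2 + (6 + M) = 8 + M)
p(-2) - 54*450 = (8 - 2) - 54*450 = 6 - 24300 = -24294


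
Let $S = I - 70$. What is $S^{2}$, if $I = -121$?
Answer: $36481$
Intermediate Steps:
$S = -191$ ($S = -121 - 70 = -191$)
$S^{2} = \left(-191\right)^{2} = 36481$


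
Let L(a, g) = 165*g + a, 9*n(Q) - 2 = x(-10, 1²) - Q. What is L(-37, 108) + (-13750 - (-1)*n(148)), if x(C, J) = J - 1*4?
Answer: 36148/9 ≈ 4016.4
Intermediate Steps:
x(C, J) = -4 + J (x(C, J) = J - 4 = -4 + J)
n(Q) = -⅑ - Q/9 (n(Q) = 2/9 + ((-4 + 1²) - Q)/9 = 2/9 + ((-4 + 1) - Q)/9 = 2/9 + (-3 - Q)/9 = 2/9 + (-⅓ - Q/9) = -⅑ - Q/9)
L(a, g) = a + 165*g
L(-37, 108) + (-13750 - (-1)*n(148)) = (-37 + 165*108) + (-13750 - (-1)*(-⅑ - ⅑*148)) = (-37 + 17820) + (-13750 - (-1)*(-⅑ - 148/9)) = 17783 + (-13750 - (-1)*(-149)/9) = 17783 + (-13750 - 1*149/9) = 17783 + (-13750 - 149/9) = 17783 - 123899/9 = 36148/9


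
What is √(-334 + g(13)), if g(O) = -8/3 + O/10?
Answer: I*√301830/30 ≈ 18.313*I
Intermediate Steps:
g(O) = -8/3 + O/10 (g(O) = -8*⅓ + O*(⅒) = -8/3 + O/10)
√(-334 + g(13)) = √(-334 + (-8/3 + (⅒)*13)) = √(-334 + (-8/3 + 13/10)) = √(-334 - 41/30) = √(-10061/30) = I*√301830/30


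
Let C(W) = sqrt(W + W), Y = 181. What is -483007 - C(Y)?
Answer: -483007 - sqrt(362) ≈ -4.8303e+5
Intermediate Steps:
C(W) = sqrt(2)*sqrt(W) (C(W) = sqrt(2*W) = sqrt(2)*sqrt(W))
-483007 - C(Y) = -483007 - sqrt(2)*sqrt(181) = -483007 - sqrt(362)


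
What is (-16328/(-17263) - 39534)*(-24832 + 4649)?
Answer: 13774072297862/17263 ≈ 7.9790e+8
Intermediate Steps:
(-16328/(-17263) - 39534)*(-24832 + 4649) = (-16328*(-1/17263) - 39534)*(-20183) = (16328/17263 - 39534)*(-20183) = -682459114/17263*(-20183) = 13774072297862/17263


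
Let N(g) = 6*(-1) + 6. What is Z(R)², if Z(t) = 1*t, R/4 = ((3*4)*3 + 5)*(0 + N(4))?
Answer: 0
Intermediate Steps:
N(g) = 0 (N(g) = -6 + 6 = 0)
R = 0 (R = 4*(((3*4)*3 + 5)*(0 + 0)) = 4*((12*3 + 5)*0) = 4*((36 + 5)*0) = 4*(41*0) = 4*0 = 0)
Z(t) = t
Z(R)² = 0² = 0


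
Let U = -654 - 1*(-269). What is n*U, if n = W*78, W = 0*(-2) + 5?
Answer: -150150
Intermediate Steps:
W = 5 (W = 0 + 5 = 5)
U = -385 (U = -654 + 269 = -385)
n = 390 (n = 5*78 = 390)
n*U = 390*(-385) = -150150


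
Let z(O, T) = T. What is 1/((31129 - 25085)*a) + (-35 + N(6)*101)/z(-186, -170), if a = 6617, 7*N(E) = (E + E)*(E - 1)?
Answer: -23256015443/4759184612 ≈ -4.8866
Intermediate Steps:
N(E) = 2*E*(-1 + E)/7 (N(E) = ((E + E)*(E - 1))/7 = ((2*E)*(-1 + E))/7 = (2*E*(-1 + E))/7 = 2*E*(-1 + E)/7)
1/((31129 - 25085)*a) + (-35 + N(6)*101)/z(-186, -170) = 1/((31129 - 25085)*6617) + (-35 + ((2/7)*6*(-1 + 6))*101)/(-170) = (1/6617)/6044 + (-35 + ((2/7)*6*5)*101)*(-1/170) = (1/6044)*(1/6617) + (-35 + (60/7)*101)*(-1/170) = 1/39993148 + (-35 + 6060/7)*(-1/170) = 1/39993148 + (5815/7)*(-1/170) = 1/39993148 - 1163/238 = -23256015443/4759184612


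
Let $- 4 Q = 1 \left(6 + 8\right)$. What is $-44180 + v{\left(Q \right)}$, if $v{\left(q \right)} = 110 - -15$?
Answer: $-44055$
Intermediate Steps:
$Q = - \frac{7}{2}$ ($Q = - \frac{1 \left(6 + 8\right)}{4} = - \frac{1 \cdot 14}{4} = \left(- \frac{1}{4}\right) 14 = - \frac{7}{2} \approx -3.5$)
$v{\left(q \right)} = 125$ ($v{\left(q \right)} = 110 + 15 = 125$)
$-44180 + v{\left(Q \right)} = -44180 + 125 = -44055$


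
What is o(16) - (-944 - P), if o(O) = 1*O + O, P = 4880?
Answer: 5856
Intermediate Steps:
o(O) = 2*O (o(O) = O + O = 2*O)
o(16) - (-944 - P) = 2*16 - (-944 - 1*4880) = 32 - (-944 - 4880) = 32 - 1*(-5824) = 32 + 5824 = 5856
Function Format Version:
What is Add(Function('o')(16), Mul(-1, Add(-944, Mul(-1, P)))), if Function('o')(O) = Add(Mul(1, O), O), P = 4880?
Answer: 5856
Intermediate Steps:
Function('o')(O) = Mul(2, O) (Function('o')(O) = Add(O, O) = Mul(2, O))
Add(Function('o')(16), Mul(-1, Add(-944, Mul(-1, P)))) = Add(Mul(2, 16), Mul(-1, Add(-944, Mul(-1, 4880)))) = Add(32, Mul(-1, Add(-944, -4880))) = Add(32, Mul(-1, -5824)) = Add(32, 5824) = 5856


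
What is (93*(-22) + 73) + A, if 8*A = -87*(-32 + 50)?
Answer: -8675/4 ≈ -2168.8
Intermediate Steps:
A = -783/4 (A = (-87*(-32 + 50))/8 = (-87*18)/8 = (1/8)*(-1566) = -783/4 ≈ -195.75)
(93*(-22) + 73) + A = (93*(-22) + 73) - 783/4 = (-2046 + 73) - 783/4 = -1973 - 783/4 = -8675/4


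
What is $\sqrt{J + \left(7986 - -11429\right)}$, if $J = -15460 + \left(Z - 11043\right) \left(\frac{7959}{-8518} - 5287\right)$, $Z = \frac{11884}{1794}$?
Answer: $\frac{\sqrt{6440898411152580570}}{332202} \approx 7639.6$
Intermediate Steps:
$Z = \frac{5942}{897}$ ($Z = 11884 \cdot \frac{1}{1794} = \frac{5942}{897} \approx 6.6243$)
$J = \frac{19382050099955}{332202}$ ($J = -15460 + \left(\frac{5942}{897} - 11043\right) \left(\frac{7959}{-8518} - 5287\right) = -15460 - \frac{9899629 \left(7959 \left(- \frac{1}{8518}\right) - 5287\right)}{897} = -15460 - \frac{9899629 \left(- \frac{7959}{8518} - 5287\right)}{897} = -15460 - - \frac{19387185942875}{332202} = -15460 + \frac{19387185942875}{332202} = \frac{19382050099955}{332202} \approx 5.8344 \cdot 10^{7}$)
$\sqrt{J + \left(7986 - -11429\right)} = \sqrt{\frac{19382050099955}{332202} + \left(7986 - -11429\right)} = \sqrt{\frac{19382050099955}{332202} + \left(7986 + 11429\right)} = \sqrt{\frac{19382050099955}{332202} + 19415} = \sqrt{\frac{19388499801785}{332202}} = \frac{\sqrt{6440898411152580570}}{332202}$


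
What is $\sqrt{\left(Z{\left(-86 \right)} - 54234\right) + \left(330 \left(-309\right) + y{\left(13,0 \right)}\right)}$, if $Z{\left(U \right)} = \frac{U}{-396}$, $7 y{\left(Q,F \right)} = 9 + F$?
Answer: $\frac{i \sqrt{33340485794}}{462} \approx 395.22 i$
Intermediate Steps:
$y{\left(Q,F \right)} = \frac{9}{7} + \frac{F}{7}$ ($y{\left(Q,F \right)} = \frac{9 + F}{7} = \frac{9}{7} + \frac{F}{7}$)
$Z{\left(U \right)} = - \frac{U}{396}$ ($Z{\left(U \right)} = U \left(- \frac{1}{396}\right) = - \frac{U}{396}$)
$\sqrt{\left(Z{\left(-86 \right)} - 54234\right) + \left(330 \left(-309\right) + y{\left(13,0 \right)}\right)} = \sqrt{\left(\left(- \frac{1}{396}\right) \left(-86\right) - 54234\right) + \left(330 \left(-309\right) + \left(\frac{9}{7} + \frac{1}{7} \cdot 0\right)\right)} = \sqrt{\left(\frac{43}{198} - 54234\right) + \left(-101970 + \left(\frac{9}{7} + 0\right)\right)} = \sqrt{- \frac{10738289}{198} + \left(-101970 + \frac{9}{7}\right)} = \sqrt{- \frac{10738289}{198} - \frac{713781}{7}} = \sqrt{- \frac{216496661}{1386}} = \frac{i \sqrt{33340485794}}{462}$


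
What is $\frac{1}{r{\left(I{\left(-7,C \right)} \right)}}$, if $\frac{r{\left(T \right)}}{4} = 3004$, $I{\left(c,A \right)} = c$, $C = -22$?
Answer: $\frac{1}{12016} \approx 8.3222 \cdot 10^{-5}$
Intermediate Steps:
$r{\left(T \right)} = 12016$ ($r{\left(T \right)} = 4 \cdot 3004 = 12016$)
$\frac{1}{r{\left(I{\left(-7,C \right)} \right)}} = \frac{1}{12016}$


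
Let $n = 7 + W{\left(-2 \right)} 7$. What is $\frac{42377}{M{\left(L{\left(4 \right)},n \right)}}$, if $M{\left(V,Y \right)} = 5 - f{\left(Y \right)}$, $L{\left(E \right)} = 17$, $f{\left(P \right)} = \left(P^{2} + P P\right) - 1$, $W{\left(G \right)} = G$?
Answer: $- \frac{42377}{92} \approx -460.62$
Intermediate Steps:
$f{\left(P \right)} = -1 + 2 P^{2}$ ($f{\left(P \right)} = \left(P^{2} + P^{2}\right) - 1 = 2 P^{2} - 1 = -1 + 2 P^{2}$)
$n = -7$ ($n = 7 - 14 = -7$)
$M{\left(V,Y \right)} = 6 - 2 Y^{2}$ ($M{\left(V,Y \right)} = 5 - \left(-1 + 2 Y^{2}\right) = 6 - 2 Y^{2}$)
$\frac{42377}{M{\left(L{\left(4 \right)},n \right)}} = \frac{42377}{6 - 2 \left(-7\right)^{2}} = \frac{42377}{6 - 98} = \frac{42377}{-92} = 42377 \left(- \frac{1}{92}\right) = - \frac{42377}{92}$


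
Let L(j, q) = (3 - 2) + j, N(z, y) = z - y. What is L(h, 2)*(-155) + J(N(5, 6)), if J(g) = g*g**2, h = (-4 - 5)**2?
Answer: -12711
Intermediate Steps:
h = 81 (h = (-9)**2 = 81)
J(g) = g**3
L(j, q) = 1 + j
L(h, 2)*(-155) + J(N(5, 6)) = (1 + 81)*(-155) + (5 - 1*6)**3 = 82*(-155) + (5 - 6)**3 = -12710 + (-1)**3 = -12710 - 1 = -12711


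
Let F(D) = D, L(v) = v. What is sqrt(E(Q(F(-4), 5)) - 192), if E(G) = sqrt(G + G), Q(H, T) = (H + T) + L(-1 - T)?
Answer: sqrt(-192 + I*sqrt(10)) ≈ 0.1141 + 13.857*I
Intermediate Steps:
Q(H, T) = -1 + H (Q(H, T) = (H + T) + (-1 - T) = -1 + H)
E(G) = sqrt(2)*sqrt(G) (E(G) = sqrt(2*G) = sqrt(2)*sqrt(G))
sqrt(E(Q(F(-4), 5)) - 192) = sqrt(sqrt(2)*sqrt(-1 - 4) - 192) = sqrt(sqrt(2)*sqrt(-5) - 192) = sqrt(sqrt(2)*(I*sqrt(5)) - 192) = sqrt(I*sqrt(10) - 192) = sqrt(-192 + I*sqrt(10))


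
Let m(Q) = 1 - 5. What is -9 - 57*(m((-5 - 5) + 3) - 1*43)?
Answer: 2670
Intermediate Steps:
m(Q) = -4
-9 - 57*(m((-5 - 5) + 3) - 1*43) = -9 - 57*(-4 - 1*43) = -9 - 57*(-4 - 43) = -9 - 57*(-47) = -9 + 2679 = 2670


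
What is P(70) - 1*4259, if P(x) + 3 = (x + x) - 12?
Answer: -4134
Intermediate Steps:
P(x) = -15 + 2*x (P(x) = -3 + ((x + x) - 12) = -3 + (2*x - 12) = -3 + (-12 + 2*x) = -15 + 2*x)
P(70) - 1*4259 = (-15 + 2*70) - 1*4259 = (-15 + 140) - 4259 = 125 - 4259 = -4134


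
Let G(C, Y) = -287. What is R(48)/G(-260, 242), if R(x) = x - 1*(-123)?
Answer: -171/287 ≈ -0.59582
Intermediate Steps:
R(x) = 123 + x (R(x) = x + 123 = 123 + x)
R(48)/G(-260, 242) = (123 + 48)/(-287) = 171*(-1/287) = -171/287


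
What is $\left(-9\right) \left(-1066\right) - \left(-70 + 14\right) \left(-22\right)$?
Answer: $8362$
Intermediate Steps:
$\left(-9\right) \left(-1066\right) - \left(-70 + 14\right) \left(-22\right) = 9594 - \left(-56\right) \left(-22\right) = 9594 - 1232 = 8362$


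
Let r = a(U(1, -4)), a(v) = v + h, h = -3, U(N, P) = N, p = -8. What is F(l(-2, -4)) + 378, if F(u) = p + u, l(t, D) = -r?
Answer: 372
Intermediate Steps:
a(v) = -3 + v (a(v) = v - 3 = -3 + v)
r = -2 (r = -3 + 1 = -2)
l(t, D) = 2 (l(t, D) = -1*(-2) = 2)
F(u) = -8 + u
F(l(-2, -4)) + 378 = (-8 + 2) + 378 = -6 + 378 = 372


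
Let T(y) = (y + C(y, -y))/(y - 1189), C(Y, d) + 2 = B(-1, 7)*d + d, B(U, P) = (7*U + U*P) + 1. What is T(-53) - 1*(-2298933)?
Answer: 2855275477/1242 ≈ 2.2989e+6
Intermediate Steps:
B(U, P) = 1 + 7*U + P*U (B(U, P) = (7*U + P*U) + 1 = 1 + 7*U + P*U)
C(Y, d) = -2 - 12*d (C(Y, d) = -2 + ((1 + 7*(-1) + 7*(-1))*d + d) = -2 + ((1 - 7 - 7)*d + d) = -2 + (-13*d + d) = -2 - 12*d)
T(y) = (-2 + 13*y)/(-1189 + y) (T(y) = (y + (-2 - (-12)*y))/(y - 1189) = (y + (-2 + 12*y))/(-1189 + y) = (-2 + 13*y)/(-1189 + y))
T(-53) - 1*(-2298933) = (-2 + 13*(-53))/(-1189 - 53) - 1*(-2298933) = (-2 - 689)/(-1242) + 2298933 = -1/1242*(-691) + 2298933 = 691/1242 + 2298933 = 2855275477/1242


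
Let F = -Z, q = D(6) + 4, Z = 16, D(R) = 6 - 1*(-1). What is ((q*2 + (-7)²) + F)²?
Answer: 3025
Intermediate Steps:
D(R) = 7 (D(R) = 6 + 1 = 7)
q = 11 (q = 7 + 4 = 11)
F = -16 (F = -1*16 = -16)
((q*2 + (-7)²) + F)² = ((11*2 + (-7)²) - 16)² = ((22 + 49) - 16)² = (71 - 16)² = 55² = 3025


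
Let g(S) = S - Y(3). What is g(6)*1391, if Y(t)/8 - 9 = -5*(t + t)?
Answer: 242034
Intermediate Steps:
Y(t) = 72 - 80*t (Y(t) = 72 + 8*(-5*(t + t)) = 72 + 8*(-10*t) = 72 - 80*t)
g(S) = 168 + S (g(S) = S - (72 - 80*3) = S - (72 - 240) = S - 1*(-168) = S + 168 = 168 + S)
g(6)*1391 = (168 + 6)*1391 = 174*1391 = 242034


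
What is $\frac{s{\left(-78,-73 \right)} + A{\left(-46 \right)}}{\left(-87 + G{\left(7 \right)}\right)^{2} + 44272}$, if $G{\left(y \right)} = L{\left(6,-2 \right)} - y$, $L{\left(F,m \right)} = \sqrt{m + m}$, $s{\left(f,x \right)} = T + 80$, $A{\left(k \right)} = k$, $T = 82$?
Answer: $\frac{96251}{44065253} + \frac{1363 i}{88130506} \approx 0.0021843 + 1.5466 \cdot 10^{-5} i$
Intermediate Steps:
$s{\left(f,x \right)} = 162$ ($s{\left(f,x \right)} = 82 + 80 = 162$)
$L{\left(F,m \right)} = \sqrt{2} \sqrt{m}$ ($L{\left(F,m \right)} = \sqrt{2 m} = \sqrt{2} \sqrt{m}$)
$G{\left(y \right)} = - y + 2 i$ ($G{\left(y \right)} = \sqrt{2} \sqrt{-2} - y = \sqrt{2} i \sqrt{2} - y = 2 i - y = - y + 2 i$)
$\frac{s{\left(-78,-73 \right)} + A{\left(-46 \right)}}{\left(-87 + G{\left(7 \right)}\right)^{2} + 44272} = \frac{162 - 46}{\left(-87 + \left(\left(-1\right) 7 + 2 i\right)\right)^{2} + 44272} = \frac{116}{\left(-87 - \left(7 - 2 i\right)\right)^{2} + 44272} = \frac{116}{\left(-94 + 2 i\right)^{2} + 44272} = \frac{116}{44272 + \left(-94 + 2 i\right)^{2}}$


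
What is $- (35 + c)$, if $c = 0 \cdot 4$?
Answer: $-35$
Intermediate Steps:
$c = 0$
$- (35 + c) = - (35 + 0) = \left(-1\right) 35 = -35$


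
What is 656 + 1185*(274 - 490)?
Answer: -255304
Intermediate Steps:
656 + 1185*(274 - 490) = 656 + 1185*(-216) = 656 - 255960 = -255304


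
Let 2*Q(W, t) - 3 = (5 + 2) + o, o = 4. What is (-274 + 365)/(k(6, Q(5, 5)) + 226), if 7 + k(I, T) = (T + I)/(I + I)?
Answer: 1092/2641 ≈ 0.41348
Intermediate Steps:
Q(W, t) = 7 (Q(W, t) = 3/2 + ((5 + 2) + 4)/2 = 3/2 + (7 + 4)/2 = 3/2 + (½)*11 = 3/2 + 11/2 = 7)
k(I, T) = -7 + (I + T)/(2*I) (k(I, T) = -7 + (T + I)/(I + I) = -7 + (I + T)/((2*I)) = -7 + (I + T)*(1/(2*I)) = -7 + (I + T)/(2*I))
(-274 + 365)/(k(6, Q(5, 5)) + 226) = (-274 + 365)/((½)*(7 - 13*6)/6 + 226) = 91/((½)*(⅙)*(7 - 78) + 226) = 91/((½)*(⅙)*(-71) + 226) = 91/(-71/12 + 226) = 91/(2641/12) = 91*(12/2641) = 1092/2641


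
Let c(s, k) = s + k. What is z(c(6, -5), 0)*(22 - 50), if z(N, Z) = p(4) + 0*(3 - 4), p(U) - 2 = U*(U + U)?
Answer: -952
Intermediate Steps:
p(U) = 2 + 2*U**2 (p(U) = 2 + U*(U + U) = 2 + U*(2*U) = 2 + 2*U**2)
c(s, k) = k + s
z(N, Z) = 34 (z(N, Z) = (2 + 2*4**2) + 0*(3 - 4) = (2 + 2*16) + 0*(-1) = (2 + 32) + 0 = 34 + 0 = 34)
z(c(6, -5), 0)*(22 - 50) = 34*(22 - 50) = 34*(-28) = -952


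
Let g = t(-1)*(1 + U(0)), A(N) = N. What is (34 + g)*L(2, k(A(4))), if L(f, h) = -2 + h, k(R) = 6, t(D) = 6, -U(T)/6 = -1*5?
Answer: 880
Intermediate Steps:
U(T) = 30 (U(T) = -(-6)*5 = -6*(-5) = 30)
g = 186 (g = 6*(1 + 30) = 6*31 = 186)
(34 + g)*L(2, k(A(4))) = (34 + 186)*(-2 + 6) = 220*4 = 880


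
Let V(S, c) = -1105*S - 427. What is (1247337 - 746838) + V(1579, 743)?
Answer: -1244723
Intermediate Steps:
V(S, c) = -427 - 1105*S
(1247337 - 746838) + V(1579, 743) = (1247337 - 746838) + (-427 - 1105*1579) = 500499 + (-427 - 1744795) = 500499 - 1745222 = -1244723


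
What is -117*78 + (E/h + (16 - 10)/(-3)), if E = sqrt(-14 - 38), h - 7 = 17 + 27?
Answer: -9128 + 2*I*sqrt(13)/51 ≈ -9128.0 + 0.14139*I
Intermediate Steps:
h = 51 (h = 7 + (17 + 27) = 7 + 44 = 51)
E = 2*I*sqrt(13) (E = sqrt(-52) = 2*I*sqrt(13) ≈ 7.2111*I)
-117*78 + (E/h + (16 - 10)/(-3)) = -117*78 + ((2*I*sqrt(13))/51 + (16 - 10)/(-3)) = -9126 + ((2*I*sqrt(13))*(1/51) + 6*(-1/3)) = -9126 + (2*I*sqrt(13)/51 - 2) = -9126 + (-2 + 2*I*sqrt(13)/51) = -9128 + 2*I*sqrt(13)/51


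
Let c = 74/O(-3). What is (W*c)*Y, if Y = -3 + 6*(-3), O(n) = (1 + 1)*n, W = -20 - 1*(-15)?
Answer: -1295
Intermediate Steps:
W = -5 (W = -20 + 15 = -5)
O(n) = 2*n
Y = -21 (Y = -3 - 18 = -21)
c = -37/3 (c = 74/((2*(-3))) = 74/(-6) = 74*(-⅙) = -37/3 ≈ -12.333)
(W*c)*Y = -5*(-37/3)*(-21) = (185/3)*(-21) = -1295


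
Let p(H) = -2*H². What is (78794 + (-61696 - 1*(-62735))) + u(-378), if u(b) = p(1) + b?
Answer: 79453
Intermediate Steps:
u(b) = -2 + b (u(b) = -2*1² + b = -2*1 + b = -2 + b)
(78794 + (-61696 - 1*(-62735))) + u(-378) = (78794 + (-61696 - 1*(-62735))) + (-2 - 378) = (78794 + (-61696 + 62735)) - 380 = (78794 + 1039) - 380 = 79833 - 380 = 79453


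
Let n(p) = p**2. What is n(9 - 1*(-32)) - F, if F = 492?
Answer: 1189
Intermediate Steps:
n(9 - 1*(-32)) - F = (9 - 1*(-32))**2 - 1*492 = (9 + 32)**2 - 492 = 41**2 - 492 = 1681 - 492 = 1189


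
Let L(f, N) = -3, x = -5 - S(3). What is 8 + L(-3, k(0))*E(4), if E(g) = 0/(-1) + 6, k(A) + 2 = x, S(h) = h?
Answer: -10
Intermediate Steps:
x = -8 (x = -5 - 1*3 = -5 - 3 = -8)
k(A) = -10 (k(A) = -2 - 8 = -10)
E(g) = 6 (E(g) = 0*(-1) + 6 = 0 + 6 = 6)
8 + L(-3, k(0))*E(4) = 8 - 3*6 = 8 - 18 = -10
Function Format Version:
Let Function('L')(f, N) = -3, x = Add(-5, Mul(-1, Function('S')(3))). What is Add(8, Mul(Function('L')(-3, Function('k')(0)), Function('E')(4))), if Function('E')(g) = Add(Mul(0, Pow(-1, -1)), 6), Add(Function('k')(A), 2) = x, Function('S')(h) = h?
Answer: -10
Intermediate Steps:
x = -8 (x = Add(-5, Mul(-1, 3)) = Add(-5, -3) = -8)
Function('k')(A) = -10 (Function('k')(A) = Add(-2, -8) = -10)
Function('E')(g) = 6 (Function('E')(g) = Add(Mul(0, -1), 6) = Add(0, 6) = 6)
Add(8, Mul(Function('L')(-3, Function('k')(0)), Function('E')(4))) = Add(8, Mul(-3, 6)) = Add(8, -18) = -10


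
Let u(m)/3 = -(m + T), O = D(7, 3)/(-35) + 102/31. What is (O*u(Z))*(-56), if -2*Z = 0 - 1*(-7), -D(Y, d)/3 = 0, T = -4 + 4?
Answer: -59976/31 ≈ -1934.7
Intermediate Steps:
T = 0
D(Y, d) = 0 (D(Y, d) = -3*0 = 0)
Z = -7/2 (Z = -(0 - 1*(-7))/2 = -(0 + 7)/2 = -1/2*7 = -7/2 ≈ -3.5000)
O = 102/31 (O = 0/(-35) + 102/31 = 0*(-1/35) + 102*(1/31) = 0 + 102/31 = 102/31 ≈ 3.2903)
u(m) = -3*m (u(m) = 3*(-(m + 0)) = 3*(-m) = -3*m)
(O*u(Z))*(-56) = (102*(-3*(-7/2))/31)*(-56) = ((102/31)*(21/2))*(-56) = (1071/31)*(-56) = -59976/31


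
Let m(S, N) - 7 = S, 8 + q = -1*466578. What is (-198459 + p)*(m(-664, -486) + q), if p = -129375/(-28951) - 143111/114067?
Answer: 306217606587734573977/3302353717 ≈ 9.2727e+10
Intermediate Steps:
q = -466586 (q = -8 - 1*466578 = -8 - 466578 = -466586)
m(S, N) = 7 + S
p = 10614211564/3302353717 (p = -129375*(-1/28951) - 143111*1/114067 = 129375/28951 - 143111/114067 = 10614211564/3302353717 ≈ 3.2141)
(-198459 + p)*(m(-664, -486) + q) = (-198459 + 10614211564/3302353717)*((7 - 664) - 466586) = -655371202110539*(-657 - 466586)/3302353717 = -655371202110539/3302353717*(-467243) = 306217606587734573977/3302353717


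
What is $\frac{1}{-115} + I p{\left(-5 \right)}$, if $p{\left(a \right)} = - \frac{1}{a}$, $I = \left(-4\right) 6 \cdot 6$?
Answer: $- \frac{3313}{115} \approx -28.809$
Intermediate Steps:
$I = -144$ ($I = \left(-24\right) 6 = -144$)
$\frac{1}{-115} + I p{\left(-5 \right)} = \frac{1}{-115} - 144 \left(- \frac{1}{-5}\right) = - \frac{1}{115} - 144 \left(\left(-1\right) \left(- \frac{1}{5}\right)\right) = - \frac{1}{115} - \frac{144}{5} = - \frac{3313}{115}$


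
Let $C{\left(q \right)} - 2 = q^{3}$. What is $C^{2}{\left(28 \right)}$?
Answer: $481978116$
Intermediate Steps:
$C{\left(q \right)} = 2 + q^{3}$
$C^{2}{\left(28 \right)} = \left(2 + 28^{3}\right)^{2} = \left(2 + 21952\right)^{2} = 21954^{2} = 481978116$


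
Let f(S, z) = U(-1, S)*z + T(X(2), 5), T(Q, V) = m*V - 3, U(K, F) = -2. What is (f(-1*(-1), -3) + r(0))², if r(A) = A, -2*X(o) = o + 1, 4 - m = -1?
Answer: 784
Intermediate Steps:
m = 5 (m = 4 - 1*(-1) = 4 + 1 = 5)
X(o) = -½ - o/2 (X(o) = -(o + 1)/2 = -(1 + o)/2 = -½ - o/2)
T(Q, V) = -3 + 5*V (T(Q, V) = 5*V - 3 = -3 + 5*V)
f(S, z) = 22 - 2*z (f(S, z) = -2*z + (-3 + 5*5) = -2*z + (-3 + 25) = -2*z + 22 = 22 - 2*z)
(f(-1*(-1), -3) + r(0))² = ((22 - 2*(-3)) + 0)² = ((22 + 6) + 0)² = (28 + 0)² = 28² = 784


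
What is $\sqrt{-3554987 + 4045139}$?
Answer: $2 \sqrt{122538} \approx 700.11$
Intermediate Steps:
$\sqrt{-3554987 + 4045139} = \sqrt{490152} = 2 \sqrt{122538}$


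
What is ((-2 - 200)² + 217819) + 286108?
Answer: 544731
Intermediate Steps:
((-2 - 200)² + 217819) + 286108 = ((-202)² + 217819) + 286108 = (40804 + 217819) + 286108 = 258623 + 286108 = 544731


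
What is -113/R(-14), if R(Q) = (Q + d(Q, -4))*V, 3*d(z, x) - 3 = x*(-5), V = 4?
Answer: 339/76 ≈ 4.4605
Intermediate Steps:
d(z, x) = 1 - 5*x/3 (d(z, x) = 1 + (x*(-5))/3 = 1 + (-5*x)/3 = 1 - 5*x/3)
R(Q) = 92/3 + 4*Q (R(Q) = (Q + (1 - 5/3*(-4)))*4 = (Q + (1 + 20/3))*4 = (Q + 23/3)*4 = (23/3 + Q)*4 = 92/3 + 4*Q)
-113/R(-14) = -113/(92/3 + 4*(-14)) = -113/(92/3 - 56) = -113/(-76/3) = -113*(-3/76) = 339/76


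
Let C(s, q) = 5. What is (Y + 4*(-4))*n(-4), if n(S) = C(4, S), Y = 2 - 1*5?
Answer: -95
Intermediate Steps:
Y = -3 (Y = 2 - 5 = -3)
n(S) = 5
(Y + 4*(-4))*n(-4) = (-3 + 4*(-4))*5 = (-3 - 16)*5 = -19*5 = -95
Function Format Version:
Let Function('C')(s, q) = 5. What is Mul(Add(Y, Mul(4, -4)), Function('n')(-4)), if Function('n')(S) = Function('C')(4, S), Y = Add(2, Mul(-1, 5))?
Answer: -95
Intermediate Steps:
Y = -3 (Y = Add(2, -5) = -3)
Function('n')(S) = 5
Mul(Add(Y, Mul(4, -4)), Function('n')(-4)) = Mul(Add(-3, Mul(4, -4)), 5) = Mul(Add(-3, -16), 5) = Mul(-19, 5) = -95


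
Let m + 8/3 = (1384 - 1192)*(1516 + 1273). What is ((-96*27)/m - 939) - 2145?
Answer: -619289760/200807 ≈ -3084.0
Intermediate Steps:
m = 1606456/3 (m = -8/3 + (1384 - 1192)*(1516 + 1273) = -8/3 + 192*2789 = -8/3 + 535488 = 1606456/3 ≈ 5.3549e+5)
((-96*27)/m - 939) - 2145 = ((-96*27)/(1606456/3) - 939) - 2145 = (-2592*3/1606456 - 939) - 2145 = (-972/200807 - 939) - 2145 = -188558745/200807 - 2145 = -619289760/200807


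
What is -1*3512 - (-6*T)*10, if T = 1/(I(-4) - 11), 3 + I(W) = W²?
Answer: -3482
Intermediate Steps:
I(W) = -3 + W²
T = ½ (T = 1/((-3 + (-4)²) - 11) = 1/((-3 + 16) - 11) = 1/(13 - 11) = 1/2 = ½ ≈ 0.50000)
-1*3512 - (-6*T)*10 = -1*3512 - (-6*½)*10 = -3512 - (-3)*10 = -3512 - 1*(-30) = -3512 + 30 = -3482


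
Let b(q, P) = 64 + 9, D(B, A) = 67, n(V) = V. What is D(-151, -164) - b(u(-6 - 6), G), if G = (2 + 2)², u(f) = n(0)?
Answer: -6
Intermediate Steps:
u(f) = 0
G = 16 (G = 4² = 16)
b(q, P) = 73
D(-151, -164) - b(u(-6 - 6), G) = 67 - 1*73 = 67 - 73 = -6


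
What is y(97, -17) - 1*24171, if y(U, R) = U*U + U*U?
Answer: -5353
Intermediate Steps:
y(U, R) = 2*U**2 (y(U, R) = U**2 + U**2 = 2*U**2)
y(97, -17) - 1*24171 = 2*97**2 - 1*24171 = 2*9409 - 24171 = 18818 - 24171 = -5353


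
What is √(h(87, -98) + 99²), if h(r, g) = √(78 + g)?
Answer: √(9801 + 2*I*√5) ≈ 99.0 + 0.0226*I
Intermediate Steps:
√(h(87, -98) + 99²) = √(√(78 - 98) + 99²) = √(√(-20) + 9801) = √(2*I*√5 + 9801) = √(9801 + 2*I*√5)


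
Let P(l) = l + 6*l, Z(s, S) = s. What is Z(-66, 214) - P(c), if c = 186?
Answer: -1368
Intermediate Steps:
P(l) = 7*l
Z(-66, 214) - P(c) = -66 - 7*186 = -66 - 1*1302 = -66 - 1302 = -1368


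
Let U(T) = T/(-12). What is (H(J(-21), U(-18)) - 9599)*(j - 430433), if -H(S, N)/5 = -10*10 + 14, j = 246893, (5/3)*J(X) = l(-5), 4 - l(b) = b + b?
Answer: 1682878260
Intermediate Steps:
l(b) = 4 - 2*b (l(b) = 4 - (b + b) = 4 - 2*b)
J(X) = 42/5 (J(X) = 3*(4 - 2*(-5))/5 = 3*(4 + 10)/5 = (3/5)*14 = 42/5)
U(T) = -T/12 (U(T) = T*(-1/12) = -T/12)
H(S, N) = 430 (H(S, N) = -5*(-10*10 + 14) = -5*(-100 + 14) = -5*(-86) = 430)
(H(J(-21), U(-18)) - 9599)*(j - 430433) = (430 - 9599)*(246893 - 430433) = -9169*(-183540) = 1682878260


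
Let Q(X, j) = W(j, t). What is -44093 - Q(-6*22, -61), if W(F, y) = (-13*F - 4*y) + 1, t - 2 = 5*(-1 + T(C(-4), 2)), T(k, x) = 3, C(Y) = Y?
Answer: -44839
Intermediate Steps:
t = 12 (t = 2 + 5*(-1 + 3) = 2 + 5*2 = 2 + 10 = 12)
W(F, y) = 1 - 13*F - 4*y
Q(X, j) = -47 - 13*j (Q(X, j) = 1 - 13*j - 4*12 = 1 - 13*j - 48 = -47 - 13*j)
-44093 - Q(-6*22, -61) = -44093 - (-47 - 13*(-61)) = -44093 - (-47 + 793) = -44093 - 1*746 = -44093 - 746 = -44839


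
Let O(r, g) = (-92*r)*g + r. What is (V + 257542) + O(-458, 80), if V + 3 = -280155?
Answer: 3347806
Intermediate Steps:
V = -280158 (V = -3 - 280155 = -280158)
O(r, g) = r - 92*g*r (O(r, g) = -92*g*r + r = r - 92*g*r)
(V + 257542) + O(-458, 80) = (-280158 + 257542) - 458*(1 - 92*80) = -22616 - 458*(1 - 7360) = -22616 - 458*(-7359) = -22616 + 3370422 = 3347806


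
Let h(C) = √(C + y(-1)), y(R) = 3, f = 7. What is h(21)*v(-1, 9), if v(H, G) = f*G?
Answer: 126*√6 ≈ 308.64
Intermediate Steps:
v(H, G) = 7*G
h(C) = √(3 + C) (h(C) = √(C + 3) = √(3 + C))
h(21)*v(-1, 9) = √(3 + 21)*(7*9) = √24*63 = (2*√6)*63 = 126*√6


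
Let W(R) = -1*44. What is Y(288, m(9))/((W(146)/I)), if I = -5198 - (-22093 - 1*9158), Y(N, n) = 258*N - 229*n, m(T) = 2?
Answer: -961954919/22 ≈ -4.3725e+7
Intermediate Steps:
W(R) = -44
Y(N, n) = -229*n + 258*N
I = 26053 (I = -5198 - (-22093 - 9158) = -5198 - 1*(-31251) = -5198 + 31251 = 26053)
Y(288, m(9))/((W(146)/I)) = (-229*2 + 258*288)/((-44/26053)) = (-458 + 74304)/((-44*1/26053)) = 73846/(-44/26053) = 73846*(-26053/44) = -961954919/22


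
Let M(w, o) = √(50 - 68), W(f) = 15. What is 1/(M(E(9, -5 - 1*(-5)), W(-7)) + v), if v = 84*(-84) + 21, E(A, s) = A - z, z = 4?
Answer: -2345/16497081 - I*√2/16497081 ≈ -0.00014215 - 8.5725e-8*I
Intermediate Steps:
E(A, s) = -4 + A (E(A, s) = A - 1*4 = A - 4 = -4 + A)
M(w, o) = 3*I*√2 (M(w, o) = √(-18) = 3*I*√2)
v = -7035 (v = -7056 + 21 = -7035)
1/(M(E(9, -5 - 1*(-5)), W(-7)) + v) = 1/(3*I*√2 - 7035) = 1/(-7035 + 3*I*√2)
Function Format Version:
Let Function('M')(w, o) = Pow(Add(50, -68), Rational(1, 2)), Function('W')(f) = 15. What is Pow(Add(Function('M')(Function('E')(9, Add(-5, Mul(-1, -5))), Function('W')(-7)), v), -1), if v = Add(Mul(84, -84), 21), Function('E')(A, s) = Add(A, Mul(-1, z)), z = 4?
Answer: Add(Rational(-2345, 16497081), Mul(Rational(-1, 16497081), I, Pow(2, Rational(1, 2)))) ≈ Add(-0.00014215, Mul(-8.5725e-8, I))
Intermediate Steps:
Function('E')(A, s) = Add(-4, A) (Function('E')(A, s) = Add(A, Mul(-1, 4)) = Add(A, -4) = Add(-4, A))
Function('M')(w, o) = Mul(3, I, Pow(2, Rational(1, 2))) (Function('M')(w, o) = Pow(-18, Rational(1, 2)) = Mul(3, I, Pow(2, Rational(1, 2))))
v = -7035 (v = Add(-7056, 21) = -7035)
Pow(Add(Function('M')(Function('E')(9, Add(-5, Mul(-1, -5))), Function('W')(-7)), v), -1) = Pow(Add(Mul(3, I, Pow(2, Rational(1, 2))), -7035), -1) = Pow(Add(-7035, Mul(3, I, Pow(2, Rational(1, 2)))), -1)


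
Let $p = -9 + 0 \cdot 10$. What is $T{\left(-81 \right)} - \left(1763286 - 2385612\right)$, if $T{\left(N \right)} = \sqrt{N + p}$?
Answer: $622326 + 3 i \sqrt{10} \approx 6.2233 \cdot 10^{5} + 9.4868 i$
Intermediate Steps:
$p = -9$ ($p = -9 + 0 = -9$)
$T{\left(N \right)} = \sqrt{-9 + N}$ ($T{\left(N \right)} = \sqrt{N - 9} = \sqrt{-9 + N}$)
$T{\left(-81 \right)} - \left(1763286 - 2385612\right) = \sqrt{-9 - 81} - \left(1763286 - 2385612\right) = \sqrt{-90} - \left(1763286 - 2385612\right) = 3 i \sqrt{10} - -622326 = 3 i \sqrt{10} + 622326 = 622326 + 3 i \sqrt{10}$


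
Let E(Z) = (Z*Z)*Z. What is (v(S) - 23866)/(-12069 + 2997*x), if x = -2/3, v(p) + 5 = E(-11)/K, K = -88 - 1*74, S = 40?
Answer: 3865771/2278854 ≈ 1.6964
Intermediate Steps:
E(Z) = Z**3 (E(Z) = Z**2*Z = Z**3)
K = -162 (K = -88 - 74 = -162)
v(p) = 521/162 (v(p) = -5 + (-11)**3/(-162) = -5 - 1331*(-1/162) = -5 + 1331/162 = 521/162)
x = -2/3 (x = -2*1/3 = -2/3 ≈ -0.66667)
(v(S) - 23866)/(-12069 + 2997*x) = (521/162 - 23866)/(-12069 + 2997*(-2/3)) = -3865771/(162*(-12069 - 1998)) = -3865771/162/(-14067) = -3865771/162*(-1/14067) = 3865771/2278854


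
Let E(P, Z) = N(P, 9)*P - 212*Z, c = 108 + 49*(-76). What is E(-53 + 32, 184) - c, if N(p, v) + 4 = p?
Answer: -34867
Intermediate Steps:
N(p, v) = -4 + p
c = -3616 (c = 108 - 3724 = -3616)
E(P, Z) = -212*Z + P*(-4 + P) (E(P, Z) = (-4 + P)*P - 212*Z = P*(-4 + P) - 212*Z = -212*Z + P*(-4 + P))
E(-53 + 32, 184) - c = (-212*184 + (-53 + 32)*(-4 + (-53 + 32))) - 1*(-3616) = (-39008 - 21*(-4 - 21)) + 3616 = (-39008 - 21*(-25)) + 3616 = (-39008 + 525) + 3616 = -38483 + 3616 = -34867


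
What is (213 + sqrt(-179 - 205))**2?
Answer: 44985 + 3408*I*sqrt(6) ≈ 44985.0 + 8347.9*I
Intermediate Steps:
(213 + sqrt(-179 - 205))**2 = (213 + sqrt(-384))**2 = (213 + 8*I*sqrt(6))**2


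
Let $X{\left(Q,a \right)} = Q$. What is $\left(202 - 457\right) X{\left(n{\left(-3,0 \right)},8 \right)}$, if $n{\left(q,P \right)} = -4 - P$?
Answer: $1020$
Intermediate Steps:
$\left(202 - 457\right) X{\left(n{\left(-3,0 \right)},8 \right)} = \left(202 - 457\right) \left(-4 - 0\right) = - 255 \left(-4 + 0\right) = \left(-255\right) \left(-4\right) = 1020$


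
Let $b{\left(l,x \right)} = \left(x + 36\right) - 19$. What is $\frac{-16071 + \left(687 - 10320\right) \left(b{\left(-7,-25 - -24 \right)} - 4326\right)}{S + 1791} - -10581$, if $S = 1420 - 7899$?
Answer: $\frac{8101569}{4688} \approx 1728.2$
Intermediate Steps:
$S = -6479$
$b{\left(l,x \right)} = 17 + x$ ($b{\left(l,x \right)} = \left(36 + x\right) - 19 = 17 + x$)
$\frac{-16071 + \left(687 - 10320\right) \left(b{\left(-7,-25 - -24 \right)} - 4326\right)}{S + 1791} - -10581 = \frac{-16071 + \left(687 - 10320\right) \left(\left(17 - 1\right) - 4326\right)}{-6479 + 1791} - -10581 = \frac{-16071 - 9633 \left(\left(17 + \left(-25 + 24\right)\right) - 4326\right)}{-4688} + 10581 = \left(-16071 - 9633 \left(\left(17 - 1\right) - 4326\right)\right) \left(- \frac{1}{4688}\right) + 10581 = \left(-16071 - 9633 \left(16 - 4326\right)\right) \left(- \frac{1}{4688}\right) + 10581 = \left(-16071 - -41518230\right) \left(- \frac{1}{4688}\right) + 10581 = \left(-16071 + 41518230\right) \left(- \frac{1}{4688}\right) + 10581 = 41502159 \left(- \frac{1}{4688}\right) + 10581 = - \frac{41502159}{4688} + 10581 = \frac{8101569}{4688}$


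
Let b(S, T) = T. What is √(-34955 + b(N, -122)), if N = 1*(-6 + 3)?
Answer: I*√35077 ≈ 187.29*I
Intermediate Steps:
N = -3 (N = 1*(-3) = -3)
√(-34955 + b(N, -122)) = √(-34955 - 122) = √(-35077) = I*√35077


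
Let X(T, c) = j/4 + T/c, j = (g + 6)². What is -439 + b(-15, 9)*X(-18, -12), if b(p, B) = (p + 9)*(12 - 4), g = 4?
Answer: -1711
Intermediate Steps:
j = 100 (j = (4 + 6)² = 10² = 100)
X(T, c) = 25 + T/c (X(T, c) = 100/4 + T/c = 100*(¼) + T/c = 25 + T/c)
b(p, B) = 72 + 8*p (b(p, B) = (9 + p)*8 = 72 + 8*p)
-439 + b(-15, 9)*X(-18, -12) = -439 + (72 + 8*(-15))*(25 - 18/(-12)) = -439 + (72 - 120)*(25 - 18*(-1/12)) = -439 - 48*(25 + 3/2) = -439 - 48*53/2 = -439 - 1272 = -1711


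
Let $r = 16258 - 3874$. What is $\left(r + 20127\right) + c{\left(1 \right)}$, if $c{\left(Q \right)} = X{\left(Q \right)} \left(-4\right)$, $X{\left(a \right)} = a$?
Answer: $32507$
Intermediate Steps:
$c{\left(Q \right)} = - 4 Q$ ($c{\left(Q \right)} = Q \left(-4\right) = - 4 Q$)
$r = 12384$
$\left(r + 20127\right) + c{\left(1 \right)} = \left(12384 + 20127\right) - 4 = 32511 - 4 = 32507$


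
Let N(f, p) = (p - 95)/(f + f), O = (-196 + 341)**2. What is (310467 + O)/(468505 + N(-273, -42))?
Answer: 180994632/255803867 ≈ 0.70755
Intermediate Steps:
O = 21025 (O = 145**2 = 21025)
N(f, p) = (-95 + p)/(2*f) (N(f, p) = (-95 + p)/((2*f)) = (-95 + p)*(1/(2*f)) = (-95 + p)/(2*f))
(310467 + O)/(468505 + N(-273, -42)) = (310467 + 21025)/(468505 + (1/2)*(-95 - 42)/(-273)) = 331492/(468505 + (1/2)*(-1/273)*(-137)) = 331492/(468505 + 137/546) = 331492/(255803867/546) = 331492*(546/255803867) = 180994632/255803867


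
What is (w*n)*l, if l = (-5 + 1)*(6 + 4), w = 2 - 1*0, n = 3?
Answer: -240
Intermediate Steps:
w = 2 (w = 2 + 0 = 2)
l = -40 (l = -4*10 = -40)
(w*n)*l = (2*3)*(-40) = 6*(-40) = -240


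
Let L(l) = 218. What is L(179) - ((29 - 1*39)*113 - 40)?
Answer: 1388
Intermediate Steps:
L(179) - ((29 - 1*39)*113 - 40) = 218 - ((29 - 1*39)*113 - 40) = 218 - ((29 - 39)*113 - 40) = 218 - (-10*113 - 40) = 218 - (-1130 - 40) = 218 - 1*(-1170) = 218 + 1170 = 1388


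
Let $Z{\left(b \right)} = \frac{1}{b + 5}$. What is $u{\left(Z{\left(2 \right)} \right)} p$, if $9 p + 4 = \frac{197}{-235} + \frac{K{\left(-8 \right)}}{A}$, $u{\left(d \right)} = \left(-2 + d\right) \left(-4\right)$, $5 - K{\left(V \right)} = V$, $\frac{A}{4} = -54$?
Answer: $- \frac{461773}{114210} \approx -4.0432$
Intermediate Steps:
$A = -216$ ($A = 4 \left(-54\right) = -216$)
$K{\left(V \right)} = 5 - V$
$Z{\left(b \right)} = \frac{1}{5 + b}$
$u{\left(d \right)} = 8 - 4 d$
$p = - \frac{248647}{456840}$ ($p = - \frac{4}{9} + \frac{\frac{197}{-235} + \frac{5 - -8}{-216}}{9} = - \frac{4}{9} + \frac{197 \left(- \frac{1}{235}\right) + \left(5 + 8\right) \left(- \frac{1}{216}\right)}{9} = - \frac{4}{9} + \frac{- \frac{197}{235} + 13 \left(- \frac{1}{216}\right)}{9} = - \frac{4}{9} + \frac{- \frac{197}{235} - \frac{13}{216}}{9} = - \frac{4}{9} + \frac{1}{9} \left(- \frac{45607}{50760}\right) = - \frac{4}{9} - \frac{45607}{456840} = - \frac{248647}{456840} \approx -0.54428$)
$u{\left(Z{\left(2 \right)} \right)} p = \left(8 - \frac{4}{5 + 2}\right) \left(- \frac{248647}{456840}\right) = \left(8 - \frac{4}{7}\right) \left(- \frac{248647}{456840}\right) = \frac{52}{7} \left(- \frac{248647}{456840}\right) = - \frac{461773}{114210}$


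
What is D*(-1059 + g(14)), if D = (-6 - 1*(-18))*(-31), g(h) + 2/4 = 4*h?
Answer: 373302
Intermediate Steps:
g(h) = -½ + 4*h
D = -372 (D = (-6 + 18)*(-31) = 12*(-31) = -372)
D*(-1059 + g(14)) = -372*(-1059 + (-½ + 4*14)) = -372*(-1059 + (-½ + 56)) = -372*(-1059 + 111/2) = -372*(-2007/2) = 373302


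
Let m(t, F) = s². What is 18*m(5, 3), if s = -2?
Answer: 72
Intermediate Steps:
m(t, F) = 4 (m(t, F) = (-2)² = 4)
18*m(5, 3) = 18*4 = 72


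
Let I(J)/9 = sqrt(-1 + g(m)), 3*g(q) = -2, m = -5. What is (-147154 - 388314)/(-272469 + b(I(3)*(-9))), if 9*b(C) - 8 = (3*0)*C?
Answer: 4819212/2452213 ≈ 1.9653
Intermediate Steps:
g(q) = -2/3 (g(q) = (1/3)*(-2) = -2/3)
I(J) = 3*I*sqrt(15) (I(J) = 9*sqrt(-1 - 2/3) = 9*sqrt(-5/3) = 9*(I*sqrt(15)/3) = 3*I*sqrt(15))
b(C) = 8/9 (b(C) = 8/9 + ((3*0)*C)/9 = 8/9 + (0*C)/9 = 8/9 + (1/9)*0 = 8/9 + 0 = 8/9)
(-147154 - 388314)/(-272469 + b(I(3)*(-9))) = (-147154 - 388314)/(-272469 + 8/9) = -535468/(-2452213/9) = -535468*(-9/2452213) = 4819212/2452213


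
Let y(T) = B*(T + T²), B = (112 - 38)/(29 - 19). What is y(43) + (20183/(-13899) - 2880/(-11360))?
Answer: 69076063261/4934145 ≈ 14000.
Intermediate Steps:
B = 37/5 (B = 74/10 = 74*(⅒) = 37/5 ≈ 7.4000)
y(T) = 37*T/5 + 37*T²/5 (y(T) = 37*(T + T²)/5 = 37*T/5 + 37*T²/5)
y(43) + (20183/(-13899) - 2880/(-11360)) = (37/5)*43*(1 + 43) + (20183/(-13899) - 2880/(-11360)) = (37/5)*43*44 + (20183*(-1/13899) - 2880*(-1/11360)) = 70004/5 + (-20183/13899 + 18/71) = 70004/5 - 1182811/986829 = 69076063261/4934145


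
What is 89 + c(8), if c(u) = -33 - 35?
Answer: 21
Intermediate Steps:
c(u) = -68
89 + c(8) = 89 - 68 = 21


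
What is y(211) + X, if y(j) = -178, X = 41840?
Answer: 41662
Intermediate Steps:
y(211) + X = -178 + 41840 = 41662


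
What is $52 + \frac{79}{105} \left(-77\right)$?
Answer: $- \frac{89}{15} \approx -5.9333$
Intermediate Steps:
$52 + \frac{79}{105} \left(-77\right) = 52 - \frac{869}{15} = - \frac{89}{15}$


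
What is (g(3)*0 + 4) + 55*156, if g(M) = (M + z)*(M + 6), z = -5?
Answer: 8584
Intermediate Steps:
g(M) = (-5 + M)*(6 + M) (g(M) = (M - 5)*(M + 6) = (-5 + M)*(6 + M))
(g(3)*0 + 4) + 55*156 = ((-30 + 3 + 3²)*0 + 4) + 55*156 = ((-30 + 3 + 9)*0 + 4) + 8580 = (-18*0 + 4) + 8580 = (0 + 4) + 8580 = 4 + 8580 = 8584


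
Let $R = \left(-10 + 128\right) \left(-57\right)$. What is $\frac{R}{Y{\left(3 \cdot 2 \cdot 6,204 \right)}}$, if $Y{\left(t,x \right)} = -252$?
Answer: $\frac{1121}{42} \approx 26.69$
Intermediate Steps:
$R = -6726$ ($R = 118 \left(-57\right) = -6726$)
$\frac{R}{Y{\left(3 \cdot 2 \cdot 6,204 \right)}} = - \frac{6726}{-252} = \left(-6726\right) \left(- \frac{1}{252}\right) = \frac{1121}{42}$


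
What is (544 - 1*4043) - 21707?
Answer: -25206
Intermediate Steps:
(544 - 1*4043) - 21707 = (544 - 4043) - 21707 = -3499 - 21707 = -25206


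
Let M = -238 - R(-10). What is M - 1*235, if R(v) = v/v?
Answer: -474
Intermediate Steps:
R(v) = 1
M = -239 (M = -238 - 1*1 = -238 - 1 = -239)
M - 1*235 = -239 - 1*235 = -239 - 235 = -474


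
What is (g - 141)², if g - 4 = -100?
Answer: 56169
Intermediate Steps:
g = -96 (g = 4 - 100 = -96)
(g - 141)² = (-96 - 141)² = (-237)² = 56169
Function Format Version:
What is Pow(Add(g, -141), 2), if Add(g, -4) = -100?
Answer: 56169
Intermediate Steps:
g = -96 (g = Add(4, -100) = -96)
Pow(Add(g, -141), 2) = Pow(Add(-96, -141), 2) = Pow(-237, 2) = 56169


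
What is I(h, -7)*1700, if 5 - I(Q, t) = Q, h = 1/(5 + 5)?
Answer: 8330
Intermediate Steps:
h = ⅒ (h = 1/10 = ⅒ ≈ 0.10000)
I(Q, t) = 5 - Q
I(h, -7)*1700 = (5 - 1*⅒)*1700 = (5 - ⅒)*1700 = (49/10)*1700 = 8330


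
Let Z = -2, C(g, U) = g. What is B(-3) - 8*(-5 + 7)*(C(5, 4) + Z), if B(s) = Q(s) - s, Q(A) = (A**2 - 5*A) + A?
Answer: -24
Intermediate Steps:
Q(A) = A**2 - 4*A
B(s) = -s + s*(-4 + s) (B(s) = s*(-4 + s) - s = -s + s*(-4 + s))
B(-3) - 8*(-5 + 7)*(C(5, 4) + Z) = -3*(-5 - 3) - 8*(-5 + 7)*(5 - 2) = -3*(-8) - 16*3 = 24 - 8*6 = 24 - 48 = -24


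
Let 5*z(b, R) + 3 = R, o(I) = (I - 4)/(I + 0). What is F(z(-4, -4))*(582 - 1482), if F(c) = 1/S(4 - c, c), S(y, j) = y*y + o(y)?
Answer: -303750/9929 ≈ -30.592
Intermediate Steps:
o(I) = (-4 + I)/I
z(b, R) = -3/5 + R/5
S(y, j) = y**2 + (-4 + y)/y (S(y, j) = y*y + (-4 + y)/y = y**2 + (-4 + y)/y)
F(c) = (4 - c)/((4 - c)**3 - c) (F(c) = 1/((-4 + (4 - c) + (4 - c)**3)/(4 - c)) = 1/(((4 - c)**3 - c)/(4 - c)) = (4 - c)/((4 - c)**3 - c))
F(z(-4, -4))*(582 - 1482) = ((-4 + (-3/5 + (1/5)*(-4)))/((-3/5 + (1/5)*(-4)) + (-4 + (-3/5 + (1/5)*(-4)))**3))*(582 - 1482) = ((-4 + (-3/5 - 4/5))/((-3/5 - 4/5) + (-4 + (-3/5 - 4/5))**3))*(-900) = ((-4 - 7/5)/(-7/5 + (-4 - 7/5)**3))*(-900) = (-27/5/(-7/5 + (-27/5)**3))*(-900) = (-27/5/(-7/5 - 19683/125))*(-900) = (-27/5/(-19858/125))*(-900) = -125/19858*(-27/5)*(-900) = (675/19858)*(-900) = -303750/9929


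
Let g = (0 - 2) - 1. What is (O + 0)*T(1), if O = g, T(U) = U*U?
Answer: -3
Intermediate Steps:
T(U) = U²
g = -3 (g = -2 - 1 = -3)
O = -3
(O + 0)*T(1) = (-3 + 0)*1² = -3*1 = -3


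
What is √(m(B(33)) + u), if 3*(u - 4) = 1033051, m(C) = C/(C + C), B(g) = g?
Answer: √12396774/6 ≈ 586.82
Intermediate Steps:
m(C) = ½ (m(C) = C/((2*C)) = (1/(2*C))*C = ½)
u = 1033063/3 (u = 4 + (⅓)*1033051 = 4 + 1033051/3 = 1033063/3 ≈ 3.4435e+5)
√(m(B(33)) + u) = √(½ + 1033063/3) = √(2066129/6) = √12396774/6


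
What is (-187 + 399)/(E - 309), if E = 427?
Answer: 106/59 ≈ 1.7966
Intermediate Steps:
(-187 + 399)/(E - 309) = (-187 + 399)/(427 - 309) = 212/118 = 212*(1/118) = 106/59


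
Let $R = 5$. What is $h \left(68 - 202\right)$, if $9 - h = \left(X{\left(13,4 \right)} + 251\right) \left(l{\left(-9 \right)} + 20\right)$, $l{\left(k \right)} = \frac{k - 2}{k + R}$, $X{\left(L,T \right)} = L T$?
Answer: $\frac{1844979}{2} \approx 9.2249 \cdot 10^{5}$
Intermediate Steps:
$l{\left(k \right)} = \frac{-2 + k}{5 + k}$ ($l{\left(k \right)} = \frac{k - 2}{k + 5} = \frac{-2 + k}{5 + k}$)
$h = - \frac{27537}{4}$ ($h = 9 - \left(13 \cdot 4 + 251\right) \left(\frac{-2 - 9}{5 - 9} + 20\right) = 9 - \left(52 + 251\right) \left(\frac{1}{-4} \left(-11\right) + 20\right) = 9 - 303 \left(\left(- \frac{1}{4}\right) \left(-11\right) + 20\right) = 9 - 303 \left(\frac{11}{4} + 20\right) = 9 - 303 \cdot \frac{91}{4} = 9 - \frac{27573}{4} = - \frac{27537}{4} \approx -6884.3$)
$h \left(68 - 202\right) = - \frac{27537 \left(68 - 202\right)}{4} = \left(- \frac{27537}{4}\right) \left(-134\right) = \frac{1844979}{2}$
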